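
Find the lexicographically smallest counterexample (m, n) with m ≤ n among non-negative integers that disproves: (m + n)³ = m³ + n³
(m, n) = (1, 1)

At (0, 4): both sides equal 64, so it holds there.
At (0, 6): both sides equal 216, so it holds there.

Substituting (1, 1) into the claim:
LHS = (1 + 1)³ = 8
RHS = 1³ + 1³ = 2

Since LHS ≠ RHS, this pair disproves the claim, and no lexicographically smaller pair (m ≤ n, non-negative integers) does.

For instance (4, 4) is also a counterexample (LHS = 512, RHS = 128), but it's lexicographically larger.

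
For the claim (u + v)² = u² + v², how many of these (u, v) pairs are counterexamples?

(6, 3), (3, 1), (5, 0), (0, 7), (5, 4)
Testing each pair:
(6, 3): LHS = 81, RHS = 45 → counterexample
(3, 1): LHS = 16, RHS = 10 → counterexample
(5, 0): LHS = 25, RHS = 25 → satisfies claim
(0, 7): LHS = 49, RHS = 49 → satisfies claim
(5, 4): LHS = 81, RHS = 41 → counterexample

That makes 3 counterexamples.

Answer: 3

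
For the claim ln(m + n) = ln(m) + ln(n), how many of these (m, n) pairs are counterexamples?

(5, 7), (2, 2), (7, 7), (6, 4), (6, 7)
Testing each pair:
(5, 7): LHS = ln(12) ≈ 2.485, RHS = ln(5) + ln(7) ≈ 3.555 → counterexample
(2, 2): LHS = ln(4) ≈ 1.386, RHS = 2·ln(2) ≈ 1.386 → satisfies claim
(7, 7): LHS = ln(14) ≈ 2.639, RHS = 2·ln(7) ≈ 3.892 → counterexample
(6, 4): LHS = ln(10) ≈ 2.303, RHS = ln(4) + ln(6) ≈ 3.178 → counterexample
(6, 7): LHS = ln(13) ≈ 2.565, RHS = ln(6) + ln(7) ≈ 3.738 → counterexample

That makes 4 counterexamples.

Answer: 4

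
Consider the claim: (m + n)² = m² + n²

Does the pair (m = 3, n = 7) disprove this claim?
Yes

Substituting m = 3, n = 7:
LHS = (3 + 7)² = 100
RHS = 3² + 7² = 58

Since LHS ≠ RHS, this pair disproves the claim.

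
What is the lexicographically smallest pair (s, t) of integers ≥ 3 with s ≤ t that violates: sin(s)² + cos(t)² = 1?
Substituting (3, 4) into the claim:
LHS = sin(3)² + cos(4)² ≈ 0.4472
RHS = 1

Since LHS ≠ RHS, this pair disproves the claim, and no lexicographically smaller pair (s ≤ t, integers ≥ 3) does.

For instance (6, 10) is also a counterexample (LHS = sin(6)² + cos(10)² ≈ 0.7821, RHS = 1), but it's lexicographically larger.

Answer: (s, t) = (3, 4)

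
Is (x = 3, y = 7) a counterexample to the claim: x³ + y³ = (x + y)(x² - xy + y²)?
No

Substituting x = 3, y = 7:
LHS = 3³ + 7³ = 370
RHS = (3 + 7)(3² - 3·7 + 7²) = 370

The sides agree, so this pair does not disprove the claim.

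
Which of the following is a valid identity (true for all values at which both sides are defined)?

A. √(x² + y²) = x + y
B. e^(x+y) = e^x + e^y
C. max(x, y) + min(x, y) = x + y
C

A: fails at (5, 8) — LHS = √(89) ≈ 9.434, RHS = 13.
B: fails at (3, 5) — LHS = e^8 ≈ 2981, RHS = e^3 + e^5 ≈ 168.5.
C: holds — e.g. at (1, 2), both sides equal 3.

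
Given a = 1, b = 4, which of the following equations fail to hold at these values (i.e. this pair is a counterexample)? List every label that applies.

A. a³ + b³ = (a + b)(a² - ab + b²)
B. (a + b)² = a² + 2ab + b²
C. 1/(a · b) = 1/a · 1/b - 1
Evaluating each claim at the given values:
A. LHS = 65, RHS = 65 → holds here (LHS = RHS)
B. LHS = 25, RHS = 25 → holds here (LHS = RHS)
C. LHS = 1/4, RHS = -3/4 → fails here (LHS ≠ RHS)

Answer: C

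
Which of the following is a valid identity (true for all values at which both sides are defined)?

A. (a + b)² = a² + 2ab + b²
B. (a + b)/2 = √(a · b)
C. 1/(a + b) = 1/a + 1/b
A: holds — e.g. at (3, 3), both sides equal 36.
B: fails at (3, 7) — LHS = 5, RHS = √(21) ≈ 4.583.
C: fails at (1, 1) — LHS = 1/2, RHS = 2.

Answer: A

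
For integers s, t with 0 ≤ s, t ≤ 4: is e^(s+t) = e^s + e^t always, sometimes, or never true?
The claim fails for every pair in the range. For instance at (s, t) = (4, 4): LHS = e^8 ≈ 2981, RHS = 2·e^4 ≈ 109.2.

Answer: Never true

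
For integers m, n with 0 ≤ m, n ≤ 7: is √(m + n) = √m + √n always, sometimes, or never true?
Sometimes true

It holds at (m, n) = (7, 0) (both sides equal √(7) ≈ 2.646), but fails at (m, n) = (3, 7) (LHS = √(10) ≈ 3.162, RHS = √(3) + √(7) ≈ 4.378).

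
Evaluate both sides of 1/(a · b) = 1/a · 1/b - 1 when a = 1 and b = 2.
LHS = 1/(1 · 2) = 1/2
RHS = 1/1 · 1/2 - 1 = -1/2

LHS ≠ RHS, so the equation does not hold here.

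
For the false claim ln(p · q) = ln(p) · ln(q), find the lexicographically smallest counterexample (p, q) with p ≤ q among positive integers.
At (1, 1): both sides equal 0, so it holds there.

Substituting (1, 2) into the claim:
LHS = ln(1 · 2) = ln(2) ≈ 0.6931
RHS = ln(1) · ln(2) = 0

Since LHS ≠ RHS, this pair disproves the claim, and no lexicographically smaller pair (p ≤ q, positive integers) does.

For instance (1, 8) is also a counterexample (LHS = ln(8) ≈ 2.079, RHS = 0), but it's lexicographically larger.

Answer: (p, q) = (1, 2)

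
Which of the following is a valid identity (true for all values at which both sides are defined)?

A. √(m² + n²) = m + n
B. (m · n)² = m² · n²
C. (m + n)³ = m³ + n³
B

A: fails at (2, 7) — LHS = √(53) ≈ 7.28, RHS = 9.
B: holds — e.g. at (2, 2), both sides equal 16.
C: fails at (4, 5) — LHS = 729, RHS = 189.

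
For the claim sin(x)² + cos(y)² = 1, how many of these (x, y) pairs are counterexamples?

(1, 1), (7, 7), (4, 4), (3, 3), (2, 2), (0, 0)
0

Testing each pair:
(1, 1): LHS = cos(1)² + sin(1)² = 1, RHS = 1 → satisfies claim
(7, 7): LHS = sin(7)² + cos(7)² = 1, RHS = 1 → satisfies claim
(4, 4): LHS = cos(4)² + sin(4)² = 1, RHS = 1 → satisfies claim
(3, 3): LHS = sin(3)² + cos(3)² = 1, RHS = 1 → satisfies claim
(2, 2): LHS = cos(2)² + sin(2)² = 1, RHS = 1 → satisfies claim
(0, 0): LHS = 1, RHS = 1 → satisfies claim

That makes 0 counterexamples.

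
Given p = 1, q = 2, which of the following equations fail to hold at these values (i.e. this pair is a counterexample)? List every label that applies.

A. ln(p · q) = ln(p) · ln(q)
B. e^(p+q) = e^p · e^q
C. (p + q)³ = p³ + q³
A, C

Evaluating each claim at the given values:
A. LHS = ln(2) ≈ 0.6931, RHS = 0 → fails here (LHS ≠ RHS)
B. LHS = e^3 ≈ 20.09, RHS = e^3 ≈ 20.09 → holds here (LHS = RHS)
C. LHS = 27, RHS = 9 → fails here (LHS ≠ RHS)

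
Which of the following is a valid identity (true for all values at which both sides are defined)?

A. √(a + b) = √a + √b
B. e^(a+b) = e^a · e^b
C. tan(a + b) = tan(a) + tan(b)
A: fails at (2, 7) — LHS = 3, RHS = √(2) + √(7) ≈ 4.06.
B: holds — e.g. at (3, 4), both sides equal e^7 ≈ 1097.
C: fails at (3, 4) — LHS = tan(7) ≈ 0.8714, RHS = tan(3) + tan(4) ≈ 1.015.

Answer: B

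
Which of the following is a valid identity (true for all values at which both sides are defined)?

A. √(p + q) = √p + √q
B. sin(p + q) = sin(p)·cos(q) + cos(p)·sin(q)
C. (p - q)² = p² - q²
A: fails at (2, 5) — LHS = √(7) ≈ 2.646, RHS = √(2) + √(5) ≈ 3.65.
B: holds — e.g. at (1, 3), both sides equal sin(4) ≈ -0.7568.
C: fails at (4, 6) — LHS = 4, RHS = -20.

Answer: B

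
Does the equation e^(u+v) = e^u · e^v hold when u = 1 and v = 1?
Holds

Substituting u = 1, v = 1:

LHS = e^(1+1) = e^2 ≈ 7.389
RHS = e^1 · e^1 = e^2 ≈ 7.389

LHS = RHS, so the equation holds at this point.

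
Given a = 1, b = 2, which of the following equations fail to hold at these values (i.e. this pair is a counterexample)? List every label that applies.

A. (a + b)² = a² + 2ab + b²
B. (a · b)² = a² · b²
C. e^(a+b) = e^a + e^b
C

Evaluating each claim at the given values:
A. LHS = 9, RHS = 9 → holds here (LHS = RHS)
B. LHS = 4, RHS = 4 → holds here (LHS = RHS)
C. LHS = e^3 ≈ 20.09, RHS = e + e^2 ≈ 10.11 → fails here (LHS ≠ RHS)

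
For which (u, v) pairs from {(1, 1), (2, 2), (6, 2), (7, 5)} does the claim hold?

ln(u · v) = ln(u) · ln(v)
Testing each pair:
(1, 1): LHS = 0, RHS = 0 → holds
(2, 2): LHS = ln(4) ≈ 1.386, RHS = ln(2)² ≈ 0.4805 → fails
(6, 2): LHS = ln(12) ≈ 2.485, RHS = ln(2)·ln(6) ≈ 1.242 → fails
(7, 5): LHS = ln(35) ≈ 3.555, RHS = ln(5)·ln(7) ≈ 3.132 → fails

1 of 4 pairs satisfies the claim.

Answer: (1, 1)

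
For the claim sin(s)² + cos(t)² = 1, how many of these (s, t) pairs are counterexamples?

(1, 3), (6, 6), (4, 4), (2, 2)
1

Testing each pair:
(1, 3): LHS = sin(1)² + cos(3)² ≈ 1.688, RHS = 1 → counterexample
(6, 6): LHS = sin(6)² + cos(6)² = 1, RHS = 1 → satisfies claim
(4, 4): LHS = cos(4)² + sin(4)² = 1, RHS = 1 → satisfies claim
(2, 2): LHS = cos(2)² + sin(2)² = 1, RHS = 1 → satisfies claim

That makes 1 counterexample.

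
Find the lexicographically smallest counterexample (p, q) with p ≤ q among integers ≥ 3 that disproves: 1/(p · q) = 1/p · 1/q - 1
Substituting (3, 3) into the claim:
LHS = 1/(3 · 3) = 1/9
RHS = 1/3 · 1/3 - 1 = -8/9

Since LHS ≠ RHS, this pair disproves the claim, and no lexicographically smaller pair (p ≤ q, integers ≥ 3) does.

For instance (6, 7) is also a counterexample (LHS = 1/42, RHS = -41/42), but it's lexicographically larger.

Answer: (p, q) = (3, 3)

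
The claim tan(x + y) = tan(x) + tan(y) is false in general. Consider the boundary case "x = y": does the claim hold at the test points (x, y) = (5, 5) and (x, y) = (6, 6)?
No, fails at both test points

At (5, 5): LHS = tan(10) ≈ 0.6484 ≠ RHS = 2·tan(5) ≈ -6.761
At (6, 6): LHS = tan(12) ≈ -0.6359 ≠ RHS = 2·tan(6) ≈ -0.582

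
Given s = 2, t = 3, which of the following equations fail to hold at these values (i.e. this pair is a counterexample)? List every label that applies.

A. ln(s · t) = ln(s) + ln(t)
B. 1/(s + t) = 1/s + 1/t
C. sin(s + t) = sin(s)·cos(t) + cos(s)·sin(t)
B

Evaluating each claim at the given values:
A. LHS = ln(6) ≈ 1.792, RHS = ln(2) + ln(3) ≈ 1.792 → holds here (LHS = RHS)
B. LHS = 1/5, RHS = 5/6 → fails here (LHS ≠ RHS)
C. LHS = sin(5) ≈ -0.9589, RHS = sin(2)·cos(3) + sin(3)·cos(2) ≈ -0.9589 → holds here (LHS = RHS)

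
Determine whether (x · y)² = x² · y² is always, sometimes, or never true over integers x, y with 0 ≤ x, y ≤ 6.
The identity holds for every pair in the range. For instance at (x, y) = (2, 6): both sides equal 144.

Answer: Always true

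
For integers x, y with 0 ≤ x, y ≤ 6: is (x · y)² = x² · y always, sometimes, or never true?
It holds at (x, y) = (5, 0) (both sides equal 0), but fails at (x, y) = (3, 2) (LHS = 36, RHS = 18).

Answer: Sometimes true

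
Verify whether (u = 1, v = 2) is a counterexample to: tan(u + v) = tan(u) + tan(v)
Substituting u = 1, v = 2:
LHS = tan(1 + 2) = tan(3) ≈ -0.1425
RHS = tan(1) + tan(2) ≈ -0.6276

Since LHS ≠ RHS, this pair disproves the claim.

Answer: Yes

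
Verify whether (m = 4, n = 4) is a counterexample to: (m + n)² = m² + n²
Yes

Substituting m = 4, n = 4:
LHS = (4 + 4)² = 64
RHS = 4² + 4² = 32

Since LHS ≠ RHS, this pair disproves the claim.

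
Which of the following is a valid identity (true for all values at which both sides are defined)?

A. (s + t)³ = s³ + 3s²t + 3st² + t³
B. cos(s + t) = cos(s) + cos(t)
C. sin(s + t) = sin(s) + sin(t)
A: holds — e.g. at (5, 8), both sides equal 2197.
B: fails at (4, 6) — LHS = cos(10) ≈ -0.8391, RHS = cos(4) + cos(6) ≈ 0.3065.
C: fails at (2, 2) — LHS = sin(4) ≈ -0.7568, RHS = 2·sin(2) ≈ 1.819.

Answer: A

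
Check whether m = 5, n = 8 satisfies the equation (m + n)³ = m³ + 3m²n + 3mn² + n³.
Substituting m = 5, n = 8:

LHS = (5 + 8)³ = 2197
RHS = 5³ + 3·5²·8 + 3·5·8² + 8³ = 2197

LHS = RHS, so the equation holds at this point.

Answer: Holds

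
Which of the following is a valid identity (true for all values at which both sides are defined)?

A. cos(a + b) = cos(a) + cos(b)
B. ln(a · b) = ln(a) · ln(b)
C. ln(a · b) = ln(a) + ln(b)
C

A: fails at (3, 4) — LHS = cos(7) ≈ 0.7539, RHS = cos(3) + cos(4) ≈ -1.644.
B: fails at (3, 7) — LHS = ln(21) ≈ 3.045, RHS = ln(3)·ln(7) ≈ 2.138.
C: holds — e.g. at (2, 5), both sides equal ln(10) ≈ 2.303.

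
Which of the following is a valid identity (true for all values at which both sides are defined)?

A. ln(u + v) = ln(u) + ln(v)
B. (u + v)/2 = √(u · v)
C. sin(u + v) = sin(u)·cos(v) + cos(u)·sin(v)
A: fails at (4, 6) — LHS = ln(10) ≈ 2.303, RHS = ln(4) + ln(6) ≈ 3.178.
B: fails at (2, 5) — LHS = 7/2, RHS = √(10) ≈ 3.162.
C: holds — e.g. at (4, 5), both sides equal sin(9) ≈ 0.4121.

Answer: C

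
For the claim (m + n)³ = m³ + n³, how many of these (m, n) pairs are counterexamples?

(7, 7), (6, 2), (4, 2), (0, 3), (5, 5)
4

Testing each pair:
(7, 7): LHS = 2744, RHS = 686 → counterexample
(6, 2): LHS = 512, RHS = 224 → counterexample
(4, 2): LHS = 216, RHS = 72 → counterexample
(0, 3): LHS = 27, RHS = 27 → satisfies claim
(5, 5): LHS = 1000, RHS = 250 → counterexample

That makes 4 counterexamples.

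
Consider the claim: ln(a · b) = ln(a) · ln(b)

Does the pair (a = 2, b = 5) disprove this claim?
Yes

Substituting a = 2, b = 5:
LHS = ln(2 · 5) = ln(10) ≈ 2.303
RHS = ln(2) · ln(5) ≈ 1.116

Since LHS ≠ RHS, this pair disproves the claim.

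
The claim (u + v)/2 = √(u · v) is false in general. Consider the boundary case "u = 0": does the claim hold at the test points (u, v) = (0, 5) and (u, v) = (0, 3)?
At (0, 5): LHS = 5/2 ≠ RHS = 0
At (0, 3): LHS = 3/2 ≠ RHS = 0

Answer: No, fails at both test points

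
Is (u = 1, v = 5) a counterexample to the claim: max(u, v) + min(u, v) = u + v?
No

Substituting u = 1, v = 5:
LHS = max(1, 5) + min(1, 5) = 6
RHS = 1 + 5 = 6

The sides agree, so this pair does not disprove the claim.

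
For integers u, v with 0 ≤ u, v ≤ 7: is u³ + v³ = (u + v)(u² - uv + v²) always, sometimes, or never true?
Always true

The identity holds for every pair in the range. For instance at (u, v) = (7, 6): both sides equal 559.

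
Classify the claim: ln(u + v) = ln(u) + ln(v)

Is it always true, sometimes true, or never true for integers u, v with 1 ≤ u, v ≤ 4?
It holds at (u, v) = (2, 2) (both sides equal ln(4) ≈ 1.386), but fails at (u, v) = (3, 3) (LHS = ln(6) ≈ 1.792, RHS = 2·ln(3) ≈ 2.197).

Answer: Sometimes true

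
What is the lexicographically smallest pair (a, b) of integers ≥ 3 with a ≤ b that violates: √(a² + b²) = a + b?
Substituting (3, 3) into the claim:
LHS = √(3² + 3²) = 3·√(2) ≈ 4.243
RHS = 3 + 3 = 6

Since LHS ≠ RHS, this pair disproves the claim, and no lexicographically smaller pair (a ≤ b, integers ≥ 3) does.

For instance (5, 9) is also a counterexample (LHS = √(106) ≈ 10.3, RHS = 14), but it's lexicographically larger.

Answer: (a, b) = (3, 3)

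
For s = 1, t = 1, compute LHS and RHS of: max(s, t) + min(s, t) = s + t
LHS = max(1, 1) + min(1, 1) = 2
RHS = 1 + 1 = 2

LHS = RHS: the two sides agree.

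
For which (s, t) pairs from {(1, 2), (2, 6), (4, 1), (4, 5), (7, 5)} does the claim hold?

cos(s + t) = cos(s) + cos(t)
None

Testing each pair:
(1, 2): LHS = cos(3) ≈ -0.99, RHS = cos(2) + cos(1) ≈ 0.1242 → fails
(2, 6): LHS = cos(8) ≈ -0.1455, RHS = cos(2) + cos(6) ≈ 0.544 → fails
(4, 1): LHS = cos(5) ≈ 0.2837, RHS = cos(4) + cos(1) ≈ -0.1133 → fails
(4, 5): LHS = cos(9) ≈ -0.9111, RHS = cos(4) + cos(5) ≈ -0.37 → fails
(7, 5): LHS = cos(12) ≈ 0.8439, RHS = cos(5) + cos(7) ≈ 1.038 → fails

No pair satisfies the claim.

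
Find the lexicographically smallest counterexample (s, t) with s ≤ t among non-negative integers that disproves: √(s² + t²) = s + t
(s, t) = (1, 1)

Substituting (1, 1) into the claim:
LHS = √(1² + 1²) = √(2) ≈ 1.414
RHS = 1 + 1 = 2

Since LHS ≠ RHS, this pair disproves the claim, and no lexicographically smaller pair (s ≤ t, non-negative integers) does.

For instance (1, 5) is also a counterexample (LHS = √(26) ≈ 5.099, RHS = 6), but it's lexicographically larger.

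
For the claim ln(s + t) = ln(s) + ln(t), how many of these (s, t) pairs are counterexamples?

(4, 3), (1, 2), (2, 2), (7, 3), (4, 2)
Testing each pair:
(4, 3): LHS = ln(7) ≈ 1.946, RHS = ln(3) + ln(4) ≈ 2.485 → counterexample
(1, 2): LHS = ln(3) ≈ 1.099, RHS = ln(2) ≈ 0.6931 → counterexample
(2, 2): LHS = ln(4) ≈ 1.386, RHS = 2·ln(2) ≈ 1.386 → satisfies claim
(7, 3): LHS = ln(10) ≈ 2.303, RHS = ln(3) + ln(7) ≈ 3.045 → counterexample
(4, 2): LHS = ln(6) ≈ 1.792, RHS = ln(2) + ln(4) ≈ 2.079 → counterexample

That makes 4 counterexamples.

Answer: 4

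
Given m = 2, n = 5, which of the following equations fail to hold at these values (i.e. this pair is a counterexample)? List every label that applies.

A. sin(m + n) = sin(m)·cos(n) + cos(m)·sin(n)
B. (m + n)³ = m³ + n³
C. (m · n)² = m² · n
B, C

Evaluating each claim at the given values:
A. LHS = sin(7) ≈ 0.657, RHS = sin(2)·cos(5) + sin(5)·cos(2) ≈ 0.657 → holds here (LHS = RHS)
B. LHS = 343, RHS = 133 → fails here (LHS ≠ RHS)
C. LHS = 100, RHS = 20 → fails here (LHS ≠ RHS)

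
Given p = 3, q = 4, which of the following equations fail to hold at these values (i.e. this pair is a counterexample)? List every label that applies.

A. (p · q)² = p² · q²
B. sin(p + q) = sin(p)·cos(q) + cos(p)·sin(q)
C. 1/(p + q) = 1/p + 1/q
Evaluating each claim at the given values:
A. LHS = 144, RHS = 144 → holds here (LHS = RHS)
B. LHS = sin(7) ≈ 0.657, RHS = sin(3)·cos(4) + sin(4)·cos(3) ≈ 0.657 → holds here (LHS = RHS)
C. LHS = 1/7, RHS = 7/12 → fails here (LHS ≠ RHS)

Answer: C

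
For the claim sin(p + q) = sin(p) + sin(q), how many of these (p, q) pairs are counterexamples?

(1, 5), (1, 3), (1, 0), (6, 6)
Testing each pair:
(1, 5): LHS = sin(6) ≈ -0.2794, RHS = sin(5) + sin(1) ≈ -0.1175 → counterexample
(1, 3): LHS = sin(4) ≈ -0.7568, RHS = sin(3) + sin(1) ≈ 0.9826 → counterexample
(1, 0): LHS = sin(1) ≈ 0.8415, RHS = sin(1) ≈ 0.8415 → satisfies claim
(6, 6): LHS = sin(12) ≈ -0.5366, RHS = 2·sin(6) ≈ -0.5588 → counterexample

That makes 3 counterexamples.

Answer: 3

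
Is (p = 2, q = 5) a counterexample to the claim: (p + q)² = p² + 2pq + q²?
Substituting p = 2, q = 5:
LHS = (2 + 5)² = 49
RHS = 2² + 2·2·5 + 5² = 49

The sides agree, so this pair does not disprove the claim.

Answer: No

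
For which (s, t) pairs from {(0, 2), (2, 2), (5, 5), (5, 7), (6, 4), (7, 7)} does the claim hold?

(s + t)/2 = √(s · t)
(2, 2), (5, 5), (7, 7)

Testing each pair:
(0, 2): LHS = 1, RHS = 0 → fails
(2, 2): LHS = 2, RHS = 2 → holds
(5, 5): LHS = 5, RHS = 5 → holds
(5, 7): LHS = 6, RHS = √(35) ≈ 5.916 → fails
(6, 4): LHS = 5, RHS = 2·√(6) ≈ 4.899 → fails
(7, 7): LHS = 7, RHS = 7 → holds

3 of 6 pairs satisfy the claim.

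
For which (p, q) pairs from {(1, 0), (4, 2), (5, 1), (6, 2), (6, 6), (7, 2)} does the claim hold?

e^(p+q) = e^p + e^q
Testing each pair:
(1, 0): LHS = e ≈ 2.718, RHS = 1 + e ≈ 3.718 → fails
(4, 2): LHS = e^6 ≈ 403.4, RHS = e^2 + e^4 ≈ 61.99 → fails
(5, 1): LHS = e^6 ≈ 403.4, RHS = e + e^5 ≈ 151.1 → fails
(6, 2): LHS = e^8 ≈ 2981, RHS = e^2 + e^6 ≈ 410.8 → fails
(6, 6): LHS = e^12 ≈ 162754.8, RHS = 2·e^6 ≈ 806.9 → fails
(7, 2): LHS = e^9 ≈ 8103, RHS = e^2 + e^7 ≈ 1104 → fails

No pair satisfies the claim.

Answer: None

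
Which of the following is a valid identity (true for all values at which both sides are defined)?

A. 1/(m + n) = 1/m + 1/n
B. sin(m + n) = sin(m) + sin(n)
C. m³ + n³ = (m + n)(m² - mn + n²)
C

A: fails at (5, 5) — LHS = 1/10, RHS = 2/5.
B: fails at (3, 5) — LHS = sin(8) ≈ 0.9894, RHS = sin(5) + sin(3) ≈ -0.8178.
C: holds — e.g. at (2, 5), both sides equal 133.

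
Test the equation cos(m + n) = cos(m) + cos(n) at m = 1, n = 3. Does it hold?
Substituting m = 1, n = 3:

LHS = cos(1 + 3) = cos(4) ≈ -0.6536
RHS = cos(1) + cos(3) ≈ -0.4497

LHS ≠ RHS, so the equation does not hold at this point.

Answer: Fails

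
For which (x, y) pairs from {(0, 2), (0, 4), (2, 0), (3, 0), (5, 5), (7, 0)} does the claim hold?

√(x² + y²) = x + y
(0, 2), (0, 4), (2, 0), (3, 0), (7, 0)

Testing each pair:
(0, 2): LHS = 2, RHS = 2 → holds
(0, 4): LHS = 4, RHS = 4 → holds
(2, 0): LHS = 2, RHS = 2 → holds
(3, 0): LHS = 3, RHS = 3 → holds
(5, 5): LHS = 5·√(2) ≈ 7.071, RHS = 10 → fails
(7, 0): LHS = 7, RHS = 7 → holds

5 of 6 pairs satisfy the claim.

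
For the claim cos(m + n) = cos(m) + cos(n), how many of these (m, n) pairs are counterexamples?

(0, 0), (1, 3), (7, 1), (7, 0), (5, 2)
5

Testing each pair:
(0, 0): LHS = 1, RHS = 2 → counterexample
(1, 3): LHS = cos(4) ≈ -0.6536, RHS = cos(3) + cos(1) ≈ -0.4497 → counterexample
(7, 1): LHS = cos(8) ≈ -0.1455, RHS = cos(1) + cos(7) ≈ 1.294 → counterexample
(7, 0): LHS = cos(7) ≈ 0.7539, RHS = cos(7) + 1 ≈ 1.754 → counterexample
(5, 2): LHS = cos(7) ≈ 0.7539, RHS = cos(2) + cos(5) ≈ -0.1325 → counterexample

That makes 5 counterexamples.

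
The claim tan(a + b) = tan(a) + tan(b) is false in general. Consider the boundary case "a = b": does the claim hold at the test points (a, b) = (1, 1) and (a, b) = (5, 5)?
At (1, 1): LHS = tan(2) ≈ -2.185 ≠ RHS = 2·tan(1) ≈ 3.115
At (5, 5): LHS = tan(10) ≈ 0.6484 ≠ RHS = 2·tan(5) ≈ -6.761

Answer: No, fails at both test points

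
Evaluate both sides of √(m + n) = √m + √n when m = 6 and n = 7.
LHS = √(6 + 7) = √(13) ≈ 3.606
RHS = √6 + √7 = √(6) + √(7) ≈ 5.095

LHS ≠ RHS (they differ by about 1.49), so the equation does not hold here.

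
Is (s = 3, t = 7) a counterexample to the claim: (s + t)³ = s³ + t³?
Substituting s = 3, t = 7:
LHS = (3 + 7)³ = 1000
RHS = 3³ + 7³ = 370

Since LHS ≠ RHS, this pair disproves the claim.

Answer: Yes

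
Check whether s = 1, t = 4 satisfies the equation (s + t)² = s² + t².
Substituting s = 1, t = 4:

LHS = (1 + 4)² = 25
RHS = 1² + 4² = 17

LHS ≠ RHS, so the equation does not hold at this point.

Answer: Fails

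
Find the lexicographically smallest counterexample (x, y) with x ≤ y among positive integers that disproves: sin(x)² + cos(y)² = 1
Substituting (1, 2) into the claim:
LHS = sin(1)² + cos(2)² ≈ 0.8813
RHS = 1

Since LHS ≠ RHS, this pair disproves the claim, and no lexicographically smaller pair (x ≤ y, positive integers) does.

For instance (1, 4) is also a counterexample (LHS = cos(4)² + sin(1)² ≈ 1.135, RHS = 1), but it's lexicographically larger.

Answer: (x, y) = (1, 2)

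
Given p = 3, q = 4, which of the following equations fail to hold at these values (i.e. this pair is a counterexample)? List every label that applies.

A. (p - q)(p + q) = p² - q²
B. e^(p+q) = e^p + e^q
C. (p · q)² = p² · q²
B

Evaluating each claim at the given values:
A. LHS = -7, RHS = -7 → holds here (LHS = RHS)
B. LHS = e^7 ≈ 1097, RHS = e^3 + e^4 ≈ 74.68 → fails here (LHS ≠ RHS)
C. LHS = 144, RHS = 144 → holds here (LHS = RHS)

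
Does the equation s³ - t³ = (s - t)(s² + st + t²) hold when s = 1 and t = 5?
Holds

Substituting s = 1, t = 5:

LHS = 1³ - 5³ = -124
RHS = (1 - 5)(1² + 1·5 + 5²) = -124

LHS = RHS, so the equation holds at this point.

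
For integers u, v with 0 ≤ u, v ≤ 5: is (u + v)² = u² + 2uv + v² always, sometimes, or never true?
The identity holds for every pair in the range. For instance at (u, v) = (1, 4): both sides equal 25.

Answer: Always true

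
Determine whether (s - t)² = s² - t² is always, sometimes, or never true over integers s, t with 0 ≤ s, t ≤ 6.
Sometimes true

It holds at (s, t) = (4, 0) (both sides equal 16), but fails at (s, t) = (0, 4) (LHS = 16, RHS = -16).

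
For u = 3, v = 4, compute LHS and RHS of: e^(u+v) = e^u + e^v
LHS = e^(3+4) = e^7 ≈ 1097
RHS = e^3 + e^4 ≈ 74.68

LHS ≠ RHS (they differ by about 1022), so the equation does not hold here.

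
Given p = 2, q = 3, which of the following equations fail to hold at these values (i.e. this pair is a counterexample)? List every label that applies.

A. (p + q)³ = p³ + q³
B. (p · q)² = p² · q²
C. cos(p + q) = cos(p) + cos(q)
Evaluating each claim at the given values:
A. LHS = 125, RHS = 35 → fails here (LHS ≠ RHS)
B. LHS = 36, RHS = 36 → holds here (LHS = RHS)
C. LHS = cos(5) ≈ 0.2837, RHS = cos(3) + cos(2) ≈ -1.406 → fails here (LHS ≠ RHS)

Answer: A, C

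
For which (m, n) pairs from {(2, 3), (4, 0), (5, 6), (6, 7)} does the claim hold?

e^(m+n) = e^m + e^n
None

Testing each pair:
(2, 3): LHS = e^5 ≈ 148.4, RHS = e^2 + e^3 ≈ 27.47 → fails
(4, 0): LHS = e^4 ≈ 54.6, RHS = 1 + e^4 ≈ 55.6 → fails
(5, 6): LHS = e^11 ≈ 59874.1, RHS = e^5 + e^6 ≈ 551.8 → fails
(6, 7): LHS = e^13 ≈ 442413.4, RHS = e^6 + e^7 ≈ 1500 → fails

No pair satisfies the claim.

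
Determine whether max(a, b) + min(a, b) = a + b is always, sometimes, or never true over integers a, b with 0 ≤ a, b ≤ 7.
The identity holds for every pair in the range. For instance at (a, b) = (4, 7): both sides equal 11.

Answer: Always true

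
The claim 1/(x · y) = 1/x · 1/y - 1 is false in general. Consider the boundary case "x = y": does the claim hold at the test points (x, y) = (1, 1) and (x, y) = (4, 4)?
At (1, 1): LHS = 1 ≠ RHS = 0
At (4, 4): LHS = 1/16 ≠ RHS = -15/16

Answer: No, fails at both test points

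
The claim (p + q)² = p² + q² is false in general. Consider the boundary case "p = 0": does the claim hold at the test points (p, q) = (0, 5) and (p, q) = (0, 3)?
Yes, holds at both test points

At (0, 5): LHS = 25, RHS = 25 → equal
At (0, 3): LHS = 9, RHS = 9 → equal

So the claim does hold at both of these boundary points, even though it is not an identity.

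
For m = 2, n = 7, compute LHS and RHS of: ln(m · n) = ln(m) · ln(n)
LHS = ln(2 · 7) = ln(14) ≈ 2.639
RHS = ln(2) · ln(7) ≈ 1.349

LHS ≠ RHS (they differ by about 1.29), so the equation does not hold here.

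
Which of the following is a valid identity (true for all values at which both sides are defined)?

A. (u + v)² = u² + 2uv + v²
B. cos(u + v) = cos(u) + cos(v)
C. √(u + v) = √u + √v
A: holds — e.g. at (4, 5), both sides equal 81.
B: fails at (2, 3) — LHS = cos(5) ≈ 0.2837, RHS = cos(3) + cos(2) ≈ -1.406.
C: fails at (2, 2) — LHS = 2, RHS = 2·√(2) ≈ 2.828.

Answer: A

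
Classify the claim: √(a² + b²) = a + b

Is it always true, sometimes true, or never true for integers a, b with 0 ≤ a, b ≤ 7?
Sometimes true

It holds at (a, b) = (0, 5) (both sides equal 5), but fails at (a, b) = (7, 4) (LHS = √(65) ≈ 8.062, RHS = 11).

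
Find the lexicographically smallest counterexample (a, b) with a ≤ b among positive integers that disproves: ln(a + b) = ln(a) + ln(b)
(a, b) = (1, 1)

Substituting (1, 1) into the claim:
LHS = ln(1 + 1) = ln(2) ≈ 0.6931
RHS = ln(1) + ln(1) = 0

Since LHS ≠ RHS, this pair disproves the claim, and no lexicographically smaller pair (a ≤ b, positive integers) does.

For instance (1, 5) is also a counterexample (LHS = ln(6) ≈ 1.792, RHS = ln(5) ≈ 1.609), but it's lexicographically larger.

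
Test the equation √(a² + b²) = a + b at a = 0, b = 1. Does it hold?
Substituting a = 0, b = 1:

LHS = √(0² + 1²) = 1
RHS = 0 + 1 = 1

LHS = RHS, so the equation holds at this point.

Answer: Holds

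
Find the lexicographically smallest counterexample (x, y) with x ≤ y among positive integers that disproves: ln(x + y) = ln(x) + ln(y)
(x, y) = (1, 1)

Substituting (1, 1) into the claim:
LHS = ln(1 + 1) = ln(2) ≈ 0.6931
RHS = ln(1) + ln(1) = 0

Since LHS ≠ RHS, this pair disproves the claim, and no lexicographically smaller pair (x ≤ y, positive integers) does.

For instance (2, 5) is also a counterexample (LHS = ln(7) ≈ 1.946, RHS = ln(2) + ln(5) ≈ 2.303), but it's lexicographically larger.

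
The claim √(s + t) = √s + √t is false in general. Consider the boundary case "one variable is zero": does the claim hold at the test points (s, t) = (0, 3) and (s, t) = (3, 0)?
At (0, 3): LHS = √(3) ≈ 1.732, RHS = √(3) ≈ 1.732 → equal
At (3, 0): LHS = √(3) ≈ 1.732, RHS = √(3) ≈ 1.732 → equal

So the claim does hold at both of these boundary points, even though it is not an identity.

Answer: Yes, holds at both test points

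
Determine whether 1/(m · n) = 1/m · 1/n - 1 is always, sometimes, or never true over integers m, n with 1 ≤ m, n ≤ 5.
Never true

The claim fails for every pair in the range. For instance at (m, n) = (3, 3): LHS = 1/9, RHS = -8/9.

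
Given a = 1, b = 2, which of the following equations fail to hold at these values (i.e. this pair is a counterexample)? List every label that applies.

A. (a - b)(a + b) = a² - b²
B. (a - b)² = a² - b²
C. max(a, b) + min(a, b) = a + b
B

Evaluating each claim at the given values:
A. LHS = -3, RHS = -3 → holds here (LHS = RHS)
B. LHS = 1, RHS = -3 → fails here (LHS ≠ RHS)
C. LHS = 3, RHS = 3 → holds here (LHS = RHS)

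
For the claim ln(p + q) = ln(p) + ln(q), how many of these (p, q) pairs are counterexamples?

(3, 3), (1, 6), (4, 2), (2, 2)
Testing each pair:
(3, 3): LHS = ln(6) ≈ 1.792, RHS = 2·ln(3) ≈ 2.197 → counterexample
(1, 6): LHS = ln(7) ≈ 1.946, RHS = ln(6) ≈ 1.792 → counterexample
(4, 2): LHS = ln(6) ≈ 1.792, RHS = ln(2) + ln(4) ≈ 2.079 → counterexample
(2, 2): LHS = ln(4) ≈ 1.386, RHS = 2·ln(2) ≈ 1.386 → satisfies claim

That makes 3 counterexamples.

Answer: 3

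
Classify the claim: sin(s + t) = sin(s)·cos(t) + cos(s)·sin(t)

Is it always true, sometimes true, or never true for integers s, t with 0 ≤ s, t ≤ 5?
Always true

The identity holds for every pair in the range. For instance at (s, t) = (5, 0): both sides equal sin(5) ≈ -0.9589.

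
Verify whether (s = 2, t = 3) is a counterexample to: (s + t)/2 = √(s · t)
Substituting s = 2, t = 3:
LHS = (2 + 3)/2 = 5/2
RHS = √(2 · 3) = √(6) ≈ 2.449

Since LHS ≠ RHS, this pair disproves the claim.

Answer: Yes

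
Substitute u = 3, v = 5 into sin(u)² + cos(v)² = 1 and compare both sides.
LHS = sin(3)² + cos(5)² ≈ 0.1004
RHS = 1

LHS ≠ RHS (they differ by about 0.8996), so the equation does not hold here.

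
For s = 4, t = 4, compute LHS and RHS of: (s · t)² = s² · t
LHS = (4 · 4)² = 256
RHS = 4² · 4 = 64

LHS ≠ RHS, so the equation does not hold here.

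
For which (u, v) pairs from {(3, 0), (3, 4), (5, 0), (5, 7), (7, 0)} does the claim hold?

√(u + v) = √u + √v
Testing each pair:
(3, 0): LHS = √(3) ≈ 1.732, RHS = √(3) ≈ 1.732 → holds
(3, 4): LHS = √(7) ≈ 2.646, RHS = √(3) + 2 ≈ 3.732 → fails
(5, 0): LHS = √(5) ≈ 2.236, RHS = √(5) ≈ 2.236 → holds
(5, 7): LHS = 2·√(3) ≈ 3.464, RHS = √(5) + √(7) ≈ 4.882 → fails
(7, 0): LHS = √(7) ≈ 2.646, RHS = √(7) ≈ 2.646 → holds

3 of 5 pairs satisfy the claim.

Answer: (3, 0), (5, 0), (7, 0)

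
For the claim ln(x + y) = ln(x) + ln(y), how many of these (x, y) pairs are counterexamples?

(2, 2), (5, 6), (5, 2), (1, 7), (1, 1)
4

Testing each pair:
(2, 2): LHS = ln(4) ≈ 1.386, RHS = 2·ln(2) ≈ 1.386 → satisfies claim
(5, 6): LHS = ln(11) ≈ 2.398, RHS = ln(5) + ln(6) ≈ 3.401 → counterexample
(5, 2): LHS = ln(7) ≈ 1.946, RHS = ln(2) + ln(5) ≈ 2.303 → counterexample
(1, 7): LHS = ln(8) ≈ 2.079, RHS = ln(7) ≈ 1.946 → counterexample
(1, 1): LHS = ln(2) ≈ 0.6931, RHS = 0 → counterexample

That makes 4 counterexamples.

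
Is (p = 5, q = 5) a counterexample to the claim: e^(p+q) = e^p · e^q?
No

Substituting p = 5, q = 5:
LHS = e^(5+5) = e^10 ≈ 22026.5
RHS = e^5 · e^5 = e^10 ≈ 22026.5

The sides agree, so this pair does not disprove the claim.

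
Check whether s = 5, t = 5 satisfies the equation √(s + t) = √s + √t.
Substituting s = 5, t = 5:

LHS = √(5 + 5) = √(10) ≈ 3.162
RHS = √5 + √5 = 2·√(5) ≈ 4.472

LHS ≠ RHS, so the equation does not hold at this point.

Answer: Fails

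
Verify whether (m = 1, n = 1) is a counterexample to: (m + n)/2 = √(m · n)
No

Substituting m = 1, n = 1:
LHS = (1 + 1)/2 = 1
RHS = √(1 · 1) = 1

The sides agree, so this pair does not disprove the claim.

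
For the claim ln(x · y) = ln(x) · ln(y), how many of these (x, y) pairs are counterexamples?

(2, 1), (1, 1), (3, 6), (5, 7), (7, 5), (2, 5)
Testing each pair:
(2, 1): LHS = ln(2) ≈ 0.6931, RHS = 0 → counterexample
(1, 1): LHS = 0, RHS = 0 → satisfies claim
(3, 6): LHS = ln(18) ≈ 2.89, RHS = ln(3)·ln(6) ≈ 1.968 → counterexample
(5, 7): LHS = ln(35) ≈ 3.555, RHS = ln(5)·ln(7) ≈ 3.132 → counterexample
(7, 5): LHS = ln(35) ≈ 3.555, RHS = ln(5)·ln(7) ≈ 3.132 → counterexample
(2, 5): LHS = ln(10) ≈ 2.303, RHS = ln(2)·ln(5) ≈ 1.116 → counterexample

That makes 5 counterexamples.

Answer: 5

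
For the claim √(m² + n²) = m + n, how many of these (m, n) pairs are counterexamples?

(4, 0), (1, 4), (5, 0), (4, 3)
2

Testing each pair:
(4, 0): LHS = 4, RHS = 4 → satisfies claim
(1, 4): LHS = √(17) ≈ 4.123, RHS = 5 → counterexample
(5, 0): LHS = 5, RHS = 5 → satisfies claim
(4, 3): LHS = 5, RHS = 7 → counterexample

That makes 2 counterexamples.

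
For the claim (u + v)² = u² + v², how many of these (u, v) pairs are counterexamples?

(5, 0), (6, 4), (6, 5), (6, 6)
Testing each pair:
(5, 0): LHS = 25, RHS = 25 → satisfies claim
(6, 4): LHS = 100, RHS = 52 → counterexample
(6, 5): LHS = 121, RHS = 61 → counterexample
(6, 6): LHS = 144, RHS = 72 → counterexample

That makes 3 counterexamples.

Answer: 3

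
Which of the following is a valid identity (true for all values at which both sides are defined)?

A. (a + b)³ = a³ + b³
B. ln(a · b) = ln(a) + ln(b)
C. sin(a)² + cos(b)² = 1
B

A: fails at (3, 7) — LHS = 1000, RHS = 370.
B: holds — e.g. at (6, 7), both sides equal ln(42) ≈ 3.738.
C: fails at (4, 6) — LHS = sin(4)² + cos(6)² ≈ 1.495, RHS = 1.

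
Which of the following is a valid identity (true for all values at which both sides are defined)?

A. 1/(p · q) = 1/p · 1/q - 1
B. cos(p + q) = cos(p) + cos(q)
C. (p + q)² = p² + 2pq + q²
C

A: fails at (2, 2) — LHS = 1/4, RHS = -3/4.
B: fails at (5, 8) — LHS = cos(13) ≈ 0.9074, RHS = cos(8) + cos(5) ≈ 0.1382.
C: holds — e.g. at (2, 5), both sides equal 49.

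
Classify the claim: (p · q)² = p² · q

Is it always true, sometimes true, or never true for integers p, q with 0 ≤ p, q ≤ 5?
It holds at (p, q) = (0, 2) (both sides equal 0), but fails at (p, q) = (2, 5) (LHS = 100, RHS = 20).

Answer: Sometimes true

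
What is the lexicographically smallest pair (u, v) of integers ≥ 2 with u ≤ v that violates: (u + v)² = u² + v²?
(u, v) = (2, 2)

Substituting (2, 2) into the claim:
LHS = (2 + 2)² = 16
RHS = 2² + 2² = 8

Since LHS ≠ RHS, this pair disproves the claim, and no lexicographically smaller pair (u ≤ v, integers ≥ 2) does.

For instance (4, 4) is also a counterexample (LHS = 64, RHS = 32), but it's lexicographically larger.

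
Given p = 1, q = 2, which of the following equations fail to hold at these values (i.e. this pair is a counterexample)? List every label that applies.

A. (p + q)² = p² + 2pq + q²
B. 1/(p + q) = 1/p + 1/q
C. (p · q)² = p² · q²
B

Evaluating each claim at the given values:
A. LHS = 9, RHS = 9 → holds here (LHS = RHS)
B. LHS = 1/3, RHS = 3/2 → fails here (LHS ≠ RHS)
C. LHS = 4, RHS = 4 → holds here (LHS = RHS)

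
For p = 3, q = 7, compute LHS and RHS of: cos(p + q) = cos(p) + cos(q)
LHS = cos(3 + 7) = cos(10) ≈ -0.8391
RHS = cos(3) + cos(7) ≈ -0.2361

LHS ≠ RHS (they differ by about 0.603), so the equation does not hold here.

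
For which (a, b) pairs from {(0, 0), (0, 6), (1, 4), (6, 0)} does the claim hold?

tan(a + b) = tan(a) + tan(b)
Testing each pair:
(0, 0): LHS = 0, RHS = 0 → holds
(0, 6): LHS = tan(6) ≈ -0.291, RHS = tan(6) ≈ -0.291 → holds
(1, 4): LHS = tan(5) ≈ -3.381, RHS = tan(4) + tan(1) ≈ 2.715 → fails
(6, 0): LHS = tan(6) ≈ -0.291, RHS = tan(6) ≈ -0.291 → holds

3 of 4 pairs satisfy the claim.

Answer: (0, 0), (0, 6), (6, 0)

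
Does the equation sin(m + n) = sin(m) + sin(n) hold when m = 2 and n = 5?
Fails

Substituting m = 2, n = 5:

LHS = sin(2 + 5) = sin(7) ≈ 0.657
RHS = sin(2) + sin(5) ≈ -0.04963

LHS ≠ RHS, so the equation does not hold at this point.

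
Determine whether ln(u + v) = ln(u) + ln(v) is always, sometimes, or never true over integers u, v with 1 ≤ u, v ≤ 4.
It holds at (u, v) = (2, 2) (both sides equal ln(4) ≈ 1.386), but fails at (u, v) = (4, 2) (LHS = ln(6) ≈ 1.792, RHS = ln(2) + ln(4) ≈ 2.079).

Answer: Sometimes true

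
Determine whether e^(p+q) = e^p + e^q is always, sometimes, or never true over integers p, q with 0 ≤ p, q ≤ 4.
The claim fails for every pair in the range. For instance at (p, q) = (4, 0): LHS = e^4 ≈ 54.6, RHS = 1 + e^4 ≈ 55.6.

Answer: Never true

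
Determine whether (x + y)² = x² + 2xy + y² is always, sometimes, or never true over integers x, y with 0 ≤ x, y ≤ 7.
The identity holds for every pair in the range. For instance at (x, y) = (2, 7): both sides equal 81.

Answer: Always true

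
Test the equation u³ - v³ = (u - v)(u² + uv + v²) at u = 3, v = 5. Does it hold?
Substituting u = 3, v = 5:

LHS = 3³ - 5³ = -98
RHS = (3 - 5)(3² + 3·5 + 5²) = -98

LHS = RHS, so the equation holds at this point.

Answer: Holds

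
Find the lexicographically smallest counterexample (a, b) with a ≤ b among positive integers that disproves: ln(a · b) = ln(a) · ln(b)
(a, b) = (1, 2)

At (1, 1): both sides equal 0, so it holds there.

Substituting (1, 2) into the claim:
LHS = ln(1 · 2) = ln(2) ≈ 0.6931
RHS = ln(1) · ln(2) = 0

Since LHS ≠ RHS, this pair disproves the claim, and no lexicographically smaller pair (a ≤ b, positive integers) does.

For instance (5, 5) is also a counterexample (LHS = ln(25) ≈ 3.219, RHS = ln(5)² ≈ 2.59), but it's lexicographically larger.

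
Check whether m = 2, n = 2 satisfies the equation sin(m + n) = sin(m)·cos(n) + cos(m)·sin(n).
Holds

Substituting m = 2, n = 2:

LHS = sin(2 + 2) = sin(4) ≈ -0.7568
RHS = sin(2)·cos(2) + cos(2)·sin(2) = 2·sin(2)·cos(2) ≈ -0.7568

LHS = RHS, so the equation holds at this point.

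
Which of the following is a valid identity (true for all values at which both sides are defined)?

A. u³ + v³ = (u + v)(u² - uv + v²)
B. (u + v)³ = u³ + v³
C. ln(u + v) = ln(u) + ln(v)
A

A: holds — e.g. at (2, 4), both sides equal 72.
B: fails at (2, 4) — LHS = 216, RHS = 72.
C: fails at (3, 5) — LHS = ln(8) ≈ 2.079, RHS = ln(3) + ln(5) ≈ 2.708.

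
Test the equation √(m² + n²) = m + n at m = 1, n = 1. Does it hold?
Substituting m = 1, n = 1:

LHS = √(1² + 1²) = √(2) ≈ 1.414
RHS = 1 + 1 = 2

LHS ≠ RHS, so the equation does not hold at this point.

Answer: Fails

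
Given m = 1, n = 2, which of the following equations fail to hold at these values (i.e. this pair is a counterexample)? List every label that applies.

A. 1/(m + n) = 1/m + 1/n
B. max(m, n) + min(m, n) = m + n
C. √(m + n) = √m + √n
Evaluating each claim at the given values:
A. LHS = 1/3, RHS = 3/2 → fails here (LHS ≠ RHS)
B. LHS = 3, RHS = 3 → holds here (LHS = RHS)
C. LHS = √(3) ≈ 1.732, RHS = 1 + √(2) ≈ 2.414 → fails here (LHS ≠ RHS)

Answer: A, C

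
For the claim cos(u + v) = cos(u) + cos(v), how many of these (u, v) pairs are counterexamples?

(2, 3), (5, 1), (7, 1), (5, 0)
4

Testing each pair:
(2, 3): LHS = cos(5) ≈ 0.2837, RHS = cos(3) + cos(2) ≈ -1.406 → counterexample
(5, 1): LHS = cos(6) ≈ 0.9602, RHS = cos(5) + cos(1) ≈ 0.824 → counterexample
(7, 1): LHS = cos(8) ≈ -0.1455, RHS = cos(1) + cos(7) ≈ 1.294 → counterexample
(5, 0): LHS = cos(5) ≈ 0.2837, RHS = cos(5) + 1 ≈ 1.284 → counterexample

That makes 4 counterexamples.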